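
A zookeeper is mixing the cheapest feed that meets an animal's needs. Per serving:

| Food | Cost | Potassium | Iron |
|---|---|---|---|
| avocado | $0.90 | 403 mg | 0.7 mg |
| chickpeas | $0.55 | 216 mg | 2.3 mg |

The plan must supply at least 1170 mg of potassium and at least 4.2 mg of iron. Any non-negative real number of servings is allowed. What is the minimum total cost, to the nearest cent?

For a min-cost LP with two ≥-constraints, a basic feasible solution has at most two positive variables.
avocado only: max(1170/403, 4.2/0.7) = 6 servings → $5.40.
chickpeas only: max(1170/216, 4.2/2.3) = 5.417 servings → $2.98.
avocado + chickpeas with both tight: 2.3 servings and 1.126 servings → $2.69.
The minimum over all feasible corners is $2.69.

$2.69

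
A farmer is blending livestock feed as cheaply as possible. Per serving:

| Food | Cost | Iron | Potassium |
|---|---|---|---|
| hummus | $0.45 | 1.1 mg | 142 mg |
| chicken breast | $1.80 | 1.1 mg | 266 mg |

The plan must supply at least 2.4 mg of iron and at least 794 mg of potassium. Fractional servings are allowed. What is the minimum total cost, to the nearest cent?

hummus only: max(2.4/1.1, 794/142) = 5.592 servings → $2.52.
chicken breast only: max(2.4/1.1, 794/266) = 2.985 servings → $5.37.
hummus + chicken breast: the both-tight solution has a negative serving — not a feasible corner.
The minimum over all feasible corners is $2.52.

$2.52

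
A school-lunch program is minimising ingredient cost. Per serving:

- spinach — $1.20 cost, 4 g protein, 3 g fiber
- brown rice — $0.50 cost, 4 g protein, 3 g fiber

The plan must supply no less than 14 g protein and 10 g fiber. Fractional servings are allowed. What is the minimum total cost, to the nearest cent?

$1.75

spinach only: max(14/4, 10/3) = 3.5 servings → $4.20.
brown rice only: max(14/4, 10/3) = 3.5 servings → $1.75.
spinach + brown rice (both tight): parallel constraints — no distinct corner.
So the least-cost plan costs $1.75.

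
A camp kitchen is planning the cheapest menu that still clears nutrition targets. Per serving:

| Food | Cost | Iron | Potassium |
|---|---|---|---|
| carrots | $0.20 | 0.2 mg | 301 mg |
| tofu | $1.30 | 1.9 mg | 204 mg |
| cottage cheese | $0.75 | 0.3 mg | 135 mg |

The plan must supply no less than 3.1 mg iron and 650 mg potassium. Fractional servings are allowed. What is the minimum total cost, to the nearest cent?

$2.19

For a min-cost LP with two ≥-constraints, a basic feasible solution has at most two positive variables.
carrots only: max(3.1/0.2, 650/301) = 15.5 servings → $3.10.
tofu only: max(3.1/1.9, 650/204) = 3.186 servings → $4.14.
cottage cheese only: max(3.1/0.3, 650/135) = 10.33 servings → $7.75.
carrots + tofu with both tight: 1.135 servings and 1.512 servings → $2.19.
carrots + cottage cheese with both targets exact would need a negative amount; discard.
tofu + cottage cheese with both tight: 1.144 servings and 3.086 servings → $3.80.
The minimum over all feasible corners is $2.19.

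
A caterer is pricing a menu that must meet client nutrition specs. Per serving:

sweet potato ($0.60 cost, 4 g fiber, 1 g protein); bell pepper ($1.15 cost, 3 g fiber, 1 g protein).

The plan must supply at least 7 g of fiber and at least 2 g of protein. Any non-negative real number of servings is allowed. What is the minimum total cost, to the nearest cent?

At the optimum either one food covers both requirements or two foods hit both targets exactly; no other combination can be cheaper.
sweet potato only: max(7/4, 2/1) = 2 servings → $1.20.
bell pepper only: max(7/3, 2/1) = 2.333 servings → $2.68.
sweet potato + bell pepper with both tight: 1 serving and 1 serving → $1.75.
So the least-cost plan costs $1.20.

$1.20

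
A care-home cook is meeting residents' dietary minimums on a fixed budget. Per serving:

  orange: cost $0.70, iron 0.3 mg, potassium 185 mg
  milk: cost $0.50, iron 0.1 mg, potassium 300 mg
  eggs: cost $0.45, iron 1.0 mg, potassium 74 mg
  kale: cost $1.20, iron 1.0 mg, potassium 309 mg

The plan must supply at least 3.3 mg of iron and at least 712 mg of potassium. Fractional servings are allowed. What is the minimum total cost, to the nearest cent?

$2.21

This is a tiny linear program; its minimum lies at a vertex of the feasible set. List the vertices and price them.
orange only: max(3.3/0.3, 712/185) = 11 servings → $7.70.
milk only: max(3.3/0.1, 712/300) = 33 servings → $16.50.
eggs only: max(3.3/1.0, 712/74) = 9.622 servings → $4.33.
kale only: max(3.3/1.0, 712/309) = 3.3 servings → $3.96.
orange + milk with both targets exact would need a negative amount; discard.
orange + eggs with both tight: 2.873 servings and 2.438 servings → $3.11.
orange + kale: the both-tight solution has a negative serving — not a feasible corner.
milk + eggs with both tight: 1.599 servings and 3.14 servings → $2.21.
milk + kale: the both-tight solution has a negative serving — not a feasible corner.
eggs + kale with both tight: 1.309 servings and 1.991 servings → $2.98.
So the least-cost plan costs $2.21.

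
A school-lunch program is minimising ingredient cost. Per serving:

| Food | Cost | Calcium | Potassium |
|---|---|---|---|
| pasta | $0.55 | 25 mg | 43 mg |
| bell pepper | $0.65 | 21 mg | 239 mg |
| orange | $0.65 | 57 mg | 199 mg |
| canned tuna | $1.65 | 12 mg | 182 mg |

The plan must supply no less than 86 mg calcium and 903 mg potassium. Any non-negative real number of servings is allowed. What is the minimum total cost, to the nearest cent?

Two binding constraints pin down two serving amounts, so the optimal mix uses at most two foods. The candidates are each food alone (scaled to the tighter of calcium/potassium) and each pair with both constraints tight.
pasta only: max(86/25, 903/43) = 21 servings → $11.55.
bell pepper only: max(86/21, 903/239) = 4.095 servings → $2.66.
orange only: max(86/57, 903/199) = 4.538 servings → $2.95.
canned tuna only: max(86/12, 903/182) = 7.167 servings → $11.82.
pasta + bell pepper with both tight: 0.3137 servings and 3.722 servings → $2.59.
pasta + orange with both targets exact would need a negative amount; discard.
pasta + canned tuna with both tight: 1.194 servings and 4.679 servings → $8.38.
bell pepper + orange with both tight: 3.638 servings and 0.1685 servings → $2.47.
bell pepper + canned tuna with both targets exact would need a negative amount; discard.
orange + canned tuna with both tight: 0.6031 servings and 4.302 servings → $7.49.
The minimum over all feasible corners is $2.47.

$2.47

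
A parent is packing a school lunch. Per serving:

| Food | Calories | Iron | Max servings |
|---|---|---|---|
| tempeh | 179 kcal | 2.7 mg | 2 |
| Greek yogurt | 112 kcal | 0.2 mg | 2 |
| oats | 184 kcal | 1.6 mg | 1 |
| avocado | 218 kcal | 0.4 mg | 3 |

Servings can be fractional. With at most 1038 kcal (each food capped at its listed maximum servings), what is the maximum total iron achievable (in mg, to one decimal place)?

Iron per kcal: tempeh 0.01508, oats 0.008696, avocado 0.001835, Greek yogurt 0.001786.
Take 2 servings of tempeh: uses 358 kcal, +5.4 mg iron (running total 5.4 mg).
Take 1 serving of oats: uses 184 kcal, +1.6 mg iron (running total 7.0 mg).
Take 2.275 servings of avocado: uses 496 kcal, +0.9 mg iron (running total 7.9 mg).
Greedy by best ratio exhausts the calories allowance optimally: 7.9 mg.

7.9 mg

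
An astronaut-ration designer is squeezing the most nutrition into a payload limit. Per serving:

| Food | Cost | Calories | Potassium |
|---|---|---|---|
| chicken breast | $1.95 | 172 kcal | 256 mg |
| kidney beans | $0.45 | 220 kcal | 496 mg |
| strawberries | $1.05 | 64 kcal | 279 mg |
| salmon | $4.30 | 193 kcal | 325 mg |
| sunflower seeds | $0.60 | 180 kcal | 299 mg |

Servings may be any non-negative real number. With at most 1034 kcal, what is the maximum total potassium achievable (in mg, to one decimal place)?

4507.6 mg

Potassium per kcal: strawberries 4.359, kidney beans 2.255, salmon 1.684, sunflower seeds 1.661, chicken breast 1.488.
With no serving limits, spend the whole calories allowance on strawberries: 1034 kcal / 64 kcal × 279 mg = 4507.6 mg.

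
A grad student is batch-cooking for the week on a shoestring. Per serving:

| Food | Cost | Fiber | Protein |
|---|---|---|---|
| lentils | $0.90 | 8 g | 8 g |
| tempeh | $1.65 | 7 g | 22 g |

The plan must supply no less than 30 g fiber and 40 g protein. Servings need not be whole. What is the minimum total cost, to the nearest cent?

The cheapest plan sits at a corner of the feasible region — with two constraints it uses at most two foods.
lentils only: max(30/8, 40/8) = 5 servings → $4.50.
tempeh only: max(30/7, 40/22) = 4.286 servings → $7.07.
lentils + tempeh with both tight: 3.167 servings and 0.6667 servings → $3.95.
Cheapest feasible corner: $3.95.

$3.95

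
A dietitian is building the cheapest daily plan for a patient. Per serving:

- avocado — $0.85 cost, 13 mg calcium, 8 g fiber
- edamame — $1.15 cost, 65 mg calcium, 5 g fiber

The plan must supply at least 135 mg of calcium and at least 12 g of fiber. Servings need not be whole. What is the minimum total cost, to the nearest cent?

$2.53

avocado only: max(135/13, 12/8) = 10.38 servings → $8.83.
edamame only: max(135/65, 12/5) = 2.4 servings → $2.76.
avocado + edamame with both tight: 0.2308 servings and 2.031 servings → $2.53.
So the least-cost plan costs $2.53.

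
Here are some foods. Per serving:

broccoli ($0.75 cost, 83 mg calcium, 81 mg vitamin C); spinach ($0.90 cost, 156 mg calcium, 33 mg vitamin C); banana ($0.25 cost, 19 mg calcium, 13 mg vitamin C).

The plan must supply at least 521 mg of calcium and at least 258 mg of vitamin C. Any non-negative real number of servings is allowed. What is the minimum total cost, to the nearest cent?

Two binding constraints pin down two serving amounts, so the optimal mix uses at most two foods. The candidates are each food alone (scaled to the tighter of calcium/vitamin C) and each pair with both constraints tight.
broccoli only: max(521/83, 258/81) = 6.277 servings → $4.71.
spinach only: max(521/156, 258/33) = 7.818 servings → $7.04.
banana only: max(521/19, 258/13) = 27.42 servings → $6.86.
broccoli + spinach with both tight: 2.329 servings and 2.1 servings → $3.64.
broccoli + banana: the both-tight solution has a negative serving — not a feasible corner.
spinach + banana with both tight: 1.335 servings and 16.46 servings → $5.32.
So the least-cost plan costs $3.64.

$3.64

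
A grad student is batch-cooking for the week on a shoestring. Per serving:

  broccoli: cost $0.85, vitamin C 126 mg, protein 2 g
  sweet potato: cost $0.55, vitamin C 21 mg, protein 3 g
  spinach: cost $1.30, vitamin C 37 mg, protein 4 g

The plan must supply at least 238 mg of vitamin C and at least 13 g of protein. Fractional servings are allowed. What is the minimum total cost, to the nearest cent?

Check every corner: each single food scaled to meet both minima, and each pair solved so both constraints bind.
broccoli only: max(238/126, 13/2) = 6.5 servings → $5.53.
sweet potato only: max(238/21, 13/3) = 11.33 servings → $6.23.
spinach only: max(238/37, 13/4) = 6.432 servings → $8.36.
broccoli + sweet potato with both tight: 1.312 servings and 3.458 servings → $3.02.
broccoli + spinach with both tight: 1.095 servings and 2.702 servings → $4.44.
sweet potato + spinach: the both-tight solution has a negative serving — not a feasible corner.
The minimum over all feasible corners is $3.02.

$3.02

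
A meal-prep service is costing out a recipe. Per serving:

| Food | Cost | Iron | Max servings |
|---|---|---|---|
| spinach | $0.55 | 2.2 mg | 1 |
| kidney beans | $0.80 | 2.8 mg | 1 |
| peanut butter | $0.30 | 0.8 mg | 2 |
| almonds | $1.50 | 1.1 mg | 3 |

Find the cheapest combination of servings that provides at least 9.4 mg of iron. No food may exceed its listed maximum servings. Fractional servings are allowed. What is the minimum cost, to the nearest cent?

$5.77

Cost per mg of iron: spinach $0.2500, kidney beans $0.2857, peanut butter $0.3750, almonds $1.3636.
Take 1 serving of spinach: +2.2 mg iron for $0.55 (total $0.55, still need 7.2 mg).
Take 1 serving of kidney beans: +2.8 mg iron for $0.80 (total $1.35, still need 4.4 mg).
Take 2 servings of peanut butter: +1.6 mg iron for $0.60 (total $1.95, still need 2.8 mg).
Take 2.545 servings of almonds: +2.8 mg iron for $3.82 (total $5.77, still need 0.0 mg).
Greedy by cheapest-per-mg is optimal for a single linear constraint, so the minimum cost is $5.77.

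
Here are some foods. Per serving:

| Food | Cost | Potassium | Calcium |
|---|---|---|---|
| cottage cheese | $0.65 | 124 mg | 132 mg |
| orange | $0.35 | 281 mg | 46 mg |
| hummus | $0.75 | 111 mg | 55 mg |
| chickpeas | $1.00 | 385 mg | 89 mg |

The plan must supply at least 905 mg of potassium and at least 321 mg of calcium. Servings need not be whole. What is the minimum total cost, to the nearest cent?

This is a tiny linear program; its minimum lies at a vertex of the feasible set. List the vertices and price them.
cottage cheese only: max(905/124, 321/132) = 7.298 servings → $4.74.
orange only: max(905/281, 321/46) = 6.978 servings → $2.44.
hummus only: max(905/111, 321/55) = 8.153 servings → $6.11.
chickpeas only: max(905/385, 321/89) = 3.607 servings → $3.61.
cottage cheese + orange with both tight: 1.547 servings and 2.538 servings → $1.89.
cottage cheese + hummus: the both-tight solution has a negative serving — not a feasible corner.
cottage cheese + chickpeas with both tight: 1.082 servings and 2.002 servings → $2.71.
orange + hummus with both tight: 1.367 servings and 4.693 servings → $4.00.
orange + chickpeas: the both-tight solution has a negative serving — not a feasible corner.
hummus + chickpeas with both tight: 3.81 servings and 1.252 servings → $4.11.
Cheapest feasible corner: $1.89.

$1.89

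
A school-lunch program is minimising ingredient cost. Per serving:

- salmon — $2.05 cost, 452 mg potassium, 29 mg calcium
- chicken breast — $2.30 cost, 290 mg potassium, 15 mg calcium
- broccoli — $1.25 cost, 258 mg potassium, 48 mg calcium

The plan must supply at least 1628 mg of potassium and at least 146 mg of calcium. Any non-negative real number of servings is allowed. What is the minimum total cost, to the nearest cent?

At the optimum either one food covers both requirements or two foods hit both targets exactly; no other combination can be cheaper.
salmon only: max(1628/452, 146/29) = 5.034 servings → $10.32.
chicken breast only: max(1628/290, 146/15) = 9.733 servings → $22.39.
broccoli only: max(1628/258, 146/48) = 6.31 servings → $7.89.
salmon + chicken breast: intersection lies outside the first quadrant.
salmon + broccoli with both tight: 2.848 servings and 1.321 servings → $7.49.
chicken breast + broccoli with both tight: 4.027 servings and 1.783 servings → $11.49.
Cheapest feasible corner: $7.49.

$7.49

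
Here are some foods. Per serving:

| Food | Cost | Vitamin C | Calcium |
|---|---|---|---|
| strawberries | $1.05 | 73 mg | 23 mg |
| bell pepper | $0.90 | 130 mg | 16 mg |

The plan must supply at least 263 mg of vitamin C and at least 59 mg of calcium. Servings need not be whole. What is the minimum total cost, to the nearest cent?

An LP optimum is at a vertex; with two nutrient constraints at most two foods are used. Check each candidate.
strawberries only: max(263/73, 59/23) = 3.603 servings → $3.78.
bell pepper only: max(263/130, 59/16) = 3.688 servings → $3.32.
strawberries + bell pepper with both tight: 1.9 servings and 0.9561 servings → $2.86.
The minimum over all feasible corners is $2.86.

$2.86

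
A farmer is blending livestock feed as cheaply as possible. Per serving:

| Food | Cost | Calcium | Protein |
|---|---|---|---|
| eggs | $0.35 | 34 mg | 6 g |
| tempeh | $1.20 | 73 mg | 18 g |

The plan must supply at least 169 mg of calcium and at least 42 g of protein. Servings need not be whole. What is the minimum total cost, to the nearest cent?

$2.45

eggs only: max(169/34, 42/6) = 7 servings → $2.45.
tempeh only: max(169/73, 42/18) = 2.333 servings → $2.80.
eggs + tempeh with both targets exact would need a negative amount; discard.
The minimum over all feasible corners is $2.45.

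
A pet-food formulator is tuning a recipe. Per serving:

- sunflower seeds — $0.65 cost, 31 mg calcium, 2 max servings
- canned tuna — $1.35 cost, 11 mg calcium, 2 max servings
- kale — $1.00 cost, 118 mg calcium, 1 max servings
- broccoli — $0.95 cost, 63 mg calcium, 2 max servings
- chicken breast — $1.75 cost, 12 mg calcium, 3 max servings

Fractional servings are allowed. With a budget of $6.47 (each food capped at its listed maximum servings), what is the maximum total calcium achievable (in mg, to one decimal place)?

Calcium per dollar: kale 118, broccoli 66.32, sunflower seeds 47.69, canned tuna 8.148, chicken breast 6.857.
Take 1 serving of kale: spends $1.00, +118.0 mg calcium (running total 118.0 mg).
Take 2 servings of broccoli: spends $1.90, +126.0 mg calcium (running total 244.0 mg).
Take 2 servings of sunflower seeds: spends $1.30, +62.0 mg calcium (running total 306.0 mg).
Take 1.681 servings of canned tuna: spends $2.27, +18.5 mg calcium (running total 324.5 mg).
Filling greedily by calcium-per-dollar is optimal for one linear limit, giving 324.5 mg.

324.5 mg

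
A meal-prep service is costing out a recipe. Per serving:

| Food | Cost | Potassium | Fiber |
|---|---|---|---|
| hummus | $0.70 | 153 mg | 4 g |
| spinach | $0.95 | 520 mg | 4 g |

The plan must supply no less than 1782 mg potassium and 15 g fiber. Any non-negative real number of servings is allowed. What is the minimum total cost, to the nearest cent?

$3.45

hummus only: max(1782/153, 15/4) = 11.65 servings → $8.15.
spinach only: max(1782/520, 15/4) = 3.75 servings → $3.56.
hummus + spinach with both tight: 0.4578 servings and 3.292 servings → $3.45.
Cheapest feasible corner: $3.45.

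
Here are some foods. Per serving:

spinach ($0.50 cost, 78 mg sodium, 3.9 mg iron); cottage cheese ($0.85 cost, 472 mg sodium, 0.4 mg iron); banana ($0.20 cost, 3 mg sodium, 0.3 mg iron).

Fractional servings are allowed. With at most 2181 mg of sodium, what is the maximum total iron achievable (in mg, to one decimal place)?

Iron per mg sodium: banana 0.1, spinach 0.05, cottage cheese 0.0008475.
With no serving limits, spend the whole sodium allowance on banana: 2181 mg / 3 mg × 0.3 mg = 218.1 mg.

218.1 mg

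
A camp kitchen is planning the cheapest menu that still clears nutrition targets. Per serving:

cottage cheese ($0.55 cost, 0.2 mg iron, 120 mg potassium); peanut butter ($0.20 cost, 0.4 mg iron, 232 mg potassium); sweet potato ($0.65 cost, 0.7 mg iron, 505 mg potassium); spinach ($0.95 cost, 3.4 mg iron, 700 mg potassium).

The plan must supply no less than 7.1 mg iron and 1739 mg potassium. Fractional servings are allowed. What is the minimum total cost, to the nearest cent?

The cheapest plan sits at a corner of the feasible region — with two constraints it uses at most two foods.
cottage cheese only: max(7.1/0.2, 1739/120) = 35.5 servings → $19.52.
peanut butter only: max(7.1/0.4, 1739/232) = 17.75 servings → $3.55.
sweet potato only: max(7.1/0.7, 1739/505) = 10.14 servings → $6.59.
spinach only: max(7.1/3.4, 1739/700) = 2.484 servings → $2.36.
cottage cheese + peanut butter: the both-tight solution has a negative serving — not a feasible corner.
cottage cheese + sweet potato: intersection lies outside the first quadrant.
cottage cheese + spinach with both tight: 3.517 servings and 1.881 servings → $3.72.
peanut butter + sweet potato: the both-tight solution has a negative serving — not a feasible corner.
peanut butter + spinach with both tight: 1.853 servings and 1.87 servings → $2.15.
sweet potato + spinach with both tight: 0.7682 servings and 1.93 servings → $2.33.
The minimum over all feasible corners is $2.15.

$2.15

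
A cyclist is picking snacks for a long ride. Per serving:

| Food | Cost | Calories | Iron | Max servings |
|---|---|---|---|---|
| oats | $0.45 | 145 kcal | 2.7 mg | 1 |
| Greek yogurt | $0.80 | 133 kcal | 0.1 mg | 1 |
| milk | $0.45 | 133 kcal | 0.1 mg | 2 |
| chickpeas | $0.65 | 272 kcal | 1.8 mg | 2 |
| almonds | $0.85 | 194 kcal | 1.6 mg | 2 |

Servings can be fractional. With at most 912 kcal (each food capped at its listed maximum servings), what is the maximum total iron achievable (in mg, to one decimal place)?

Iron per kcal: oats 0.01862, almonds 0.008247, chickpeas 0.006618, Greek yogurt 0.0007519, milk 0.0007519.
Take 1 serving of oats: uses 145 kcal, +2.7 mg iron (running total 2.7 mg).
Take 2 servings of almonds: uses 388 kcal, +3.2 mg iron (running total 5.9 mg).
Take 1.393 servings of chickpeas: uses 379 kcal, +2.5 mg iron (running total 8.4 mg).
Greedy by best ratio exhausts the calories allowance optimally: 8.4 mg.

8.4 mg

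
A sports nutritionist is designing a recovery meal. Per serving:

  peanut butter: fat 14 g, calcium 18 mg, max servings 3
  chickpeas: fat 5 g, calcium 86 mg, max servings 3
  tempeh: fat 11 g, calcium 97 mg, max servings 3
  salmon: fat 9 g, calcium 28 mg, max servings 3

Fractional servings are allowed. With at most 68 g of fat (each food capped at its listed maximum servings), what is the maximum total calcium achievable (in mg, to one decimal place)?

611.2 mg

Calcium per g fat: chickpeas 17.2, tempeh 8.818, salmon 3.111, peanut butter 1.286.
Take 3 servings of chickpeas: uses 15 g fat, +258.0 mg calcium (running total 258.0 mg).
Take 3 servings of tempeh: uses 33 g fat, +291.0 mg calcium (running total 549.0 mg).
Take 2.222 servings of salmon: uses 20 g fat, +62.2 mg calcium (running total 611.2 mg).
Filling greedily by calcium-per-g fat is optimal for one linear limit, giving 611.2 mg.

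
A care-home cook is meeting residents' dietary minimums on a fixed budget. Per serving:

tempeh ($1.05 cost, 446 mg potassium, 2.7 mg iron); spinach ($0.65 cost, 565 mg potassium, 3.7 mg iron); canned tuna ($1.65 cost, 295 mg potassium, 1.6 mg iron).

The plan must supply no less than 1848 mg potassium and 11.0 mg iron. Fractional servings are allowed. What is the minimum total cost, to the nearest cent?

tempeh only: max(1848/446, 11.0/2.7) = 4.143 servings → $4.35.
spinach only: max(1848/565, 11.0/3.7) = 3.271 servings → $2.13.
canned tuna only: max(1848/295, 11.0/1.6) = 6.875 servings → $11.34.
tempeh + spinach: the both-tight solution has a negative serving — not a feasible corner.
tempeh + canned tuna with both tight: 3.476 servings and 1.008 servings → $5.31.
spinach + canned tuna with both tight: 1.537 servings and 3.321 servings → $6.48.
Cheapest feasible corner: $2.13.

$2.13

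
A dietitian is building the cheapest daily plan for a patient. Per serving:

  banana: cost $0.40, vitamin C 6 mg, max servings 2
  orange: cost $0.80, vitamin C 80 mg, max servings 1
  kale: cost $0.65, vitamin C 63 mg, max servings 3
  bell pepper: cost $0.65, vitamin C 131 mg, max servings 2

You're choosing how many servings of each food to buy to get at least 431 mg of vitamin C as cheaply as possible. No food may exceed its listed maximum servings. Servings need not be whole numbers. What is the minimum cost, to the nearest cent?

Cost per mg of vitamin C: bell pepper $0.0050, orange $0.0100, kale $0.0103, banana $0.0667.
Take 2 servings of bell pepper: +262.0 mg vitamin C for $1.30 (total $1.30, still need 169.0 mg).
Take 1 serving of orange: +80.0 mg vitamin C for $0.80 (total $2.10, still need 89.0 mg).
Take 1.413 servings of kale: +89.0 mg vitamin C for $0.92 (total $3.02, still need 0.0 mg).
Greedy by cheapest-per-mg is optimal for a single linear constraint, so the minimum cost is $3.02.

$3.02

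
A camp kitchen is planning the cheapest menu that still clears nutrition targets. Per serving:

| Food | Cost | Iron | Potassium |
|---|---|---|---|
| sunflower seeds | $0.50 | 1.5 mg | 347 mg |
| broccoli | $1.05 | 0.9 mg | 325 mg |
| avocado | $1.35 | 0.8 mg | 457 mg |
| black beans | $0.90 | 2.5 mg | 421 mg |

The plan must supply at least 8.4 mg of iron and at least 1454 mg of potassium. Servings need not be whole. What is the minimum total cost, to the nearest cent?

The cheapest plan sits at a corner of the feasible region — with two constraints it uses at most two foods.
sunflower seeds only: max(8.4/1.5, 1454/347) = 5.6 servings → $2.80.
broccoli only: max(8.4/0.9, 1454/325) = 9.333 servings → $9.80.
avocado only: max(8.4/0.8, 1454/457) = 10.5 servings → $14.18.
black beans only: max(8.4/2.5, 1454/421) = 3.454 servings → $3.11.
sunflower seeds + broccoli: the both-tight solution has a negative serving — not a feasible corner.
sunflower seeds + avocado: intersection lies outside the first quadrant.
sunflower seeds + black beans with both tight: 0.4178 servings and 3.109 servings → $3.01.
broccoli + avocado: the both-tight solution has a negative serving — not a feasible corner.
broccoli + black beans with both tight: 0.2274 servings and 3.278 servings → $3.19.
avocado + black beans with both tight: 0.1224 servings and 3.321 servings → $3.15.
So the least-cost plan costs $2.80.

$2.80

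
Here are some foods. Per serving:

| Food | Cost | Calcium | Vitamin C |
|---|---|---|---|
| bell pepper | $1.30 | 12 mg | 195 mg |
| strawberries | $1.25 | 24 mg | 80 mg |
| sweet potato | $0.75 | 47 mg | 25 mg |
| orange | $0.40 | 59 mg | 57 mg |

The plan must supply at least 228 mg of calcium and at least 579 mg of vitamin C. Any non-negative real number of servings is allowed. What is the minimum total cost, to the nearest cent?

An LP optimum is at a vertex; with two nutrient constraints at most two foods are used. Check each candidate.
bell pepper only: max(228/12, 579/195) = 19 servings → $24.70.
strawberries only: max(228/24, 579/80) = 9.5 servings → $11.88.
sweet potato only: max(228/47, 579/25) = 23.16 servings → $17.37.
orange only: max(228/59, 579/57) = 10.16 servings → $4.06.
bell pepper + strawberries: the both-tight solution has a negative serving — not a feasible corner.
bell pepper + sweet potato with both tight: 2.427 servings and 4.231 servings → $6.33.
bell pepper + orange with both tight: 1.956 servings and 3.467 servings → $3.93.
strawberries + sweet potato with both tight: 6.808 servings and 1.375 servings → $9.54.
strawberries + orange with both tight: 6.314 servings and 1.296 servings → $8.41.
sweet potato + orange: intersection lies outside the first quadrant.
Cheapest feasible corner: $3.93.

$3.93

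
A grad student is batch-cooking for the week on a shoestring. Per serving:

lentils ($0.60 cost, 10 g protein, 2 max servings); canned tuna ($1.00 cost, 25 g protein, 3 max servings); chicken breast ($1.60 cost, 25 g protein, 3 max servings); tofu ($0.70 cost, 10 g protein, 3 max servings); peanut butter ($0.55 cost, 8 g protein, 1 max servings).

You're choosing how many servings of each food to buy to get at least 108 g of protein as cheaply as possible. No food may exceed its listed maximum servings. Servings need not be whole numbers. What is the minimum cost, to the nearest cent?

$5.03

Cost per g of protein: canned tuna $0.0400, lentils $0.0600, chicken breast $0.0640, peanut butter $0.0688, tofu $0.0700.
Take 3 servings of canned tuna: +75.0 g protein for $3.00 (total $3.00, still need 33.0 g).
Take 2 servings of lentils: +20.0 g protein for $1.20 (total $4.20, still need 13.0 g).
Take 0.52 servings of chicken breast: +13.0 g protein for $0.83 (total $5.03, still need 0.0 g).
Greedy by cheapest-per-g is optimal for a single linear constraint, so the minimum cost is $5.03.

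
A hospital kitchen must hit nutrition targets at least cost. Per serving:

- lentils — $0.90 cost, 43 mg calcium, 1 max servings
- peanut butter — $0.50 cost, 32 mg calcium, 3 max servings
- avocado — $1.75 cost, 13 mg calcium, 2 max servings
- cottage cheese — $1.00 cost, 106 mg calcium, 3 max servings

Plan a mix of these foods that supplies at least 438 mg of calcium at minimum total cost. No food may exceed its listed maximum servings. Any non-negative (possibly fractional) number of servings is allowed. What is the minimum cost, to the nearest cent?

Cost per mg of calcium: cottage cheese $0.0094, peanut butter $0.0156, lentils $0.0209, avocado $0.1346.
Take 3 servings of cottage cheese: +318.0 mg calcium for $3.00 (total $3.00, still need 120.0 mg).
Take 3 servings of peanut butter: +96.0 mg calcium for $1.50 (total $4.50, still need 24.0 mg).
Take 0.5581 servings of lentils: +24.0 mg calcium for $0.50 (total $5.00, still need 0.0 mg).
Filling from the cheapest source first is optimal under one linear minimum: $5.00.

$5.00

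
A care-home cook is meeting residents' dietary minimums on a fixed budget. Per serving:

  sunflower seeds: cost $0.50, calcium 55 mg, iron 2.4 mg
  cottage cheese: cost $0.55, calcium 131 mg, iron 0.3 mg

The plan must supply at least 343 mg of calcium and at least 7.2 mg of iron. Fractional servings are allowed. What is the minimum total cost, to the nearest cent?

$2.20

Two binding constraints pin down two serving amounts, so the optimal mix uses at most two foods. The candidates are each food alone (scaled to the tighter of calcium/iron) and each pair with both constraints tight.
sunflower seeds only: max(343/55, 7.2/2.4) = 6.236 servings → $3.12.
cottage cheese only: max(343/131, 7.2/0.3) = 24 servings → $13.20.
sunflower seeds + cottage cheese with both tight: 2.821 servings and 1.434 servings → $2.20.
So the least-cost plan costs $2.20.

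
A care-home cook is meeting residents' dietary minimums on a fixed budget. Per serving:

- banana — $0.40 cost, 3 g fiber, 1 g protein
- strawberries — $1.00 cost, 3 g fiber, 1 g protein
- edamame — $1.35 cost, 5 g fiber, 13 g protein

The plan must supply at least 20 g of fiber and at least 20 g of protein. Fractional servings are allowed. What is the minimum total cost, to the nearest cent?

The cheapest plan sits at a corner of the feasible region — with two constraints it uses at most two foods.
banana only: max(20/3, 20/1) = 20 servings → $8.00.
strawberries only: max(20/3, 20/1) = 20 servings → $20.00.
edamame only: max(20/5, 20/13) = 4 servings → $5.40.
banana + strawberries (both tight): parallel constraints — no distinct corner.
banana + edamame with both tight: 4.706 servings and 1.176 servings → $3.47.
strawberries + edamame with both tight: 4.706 servings and 1.176 servings → $6.29.
The minimum over all feasible corners is $3.47.

$3.47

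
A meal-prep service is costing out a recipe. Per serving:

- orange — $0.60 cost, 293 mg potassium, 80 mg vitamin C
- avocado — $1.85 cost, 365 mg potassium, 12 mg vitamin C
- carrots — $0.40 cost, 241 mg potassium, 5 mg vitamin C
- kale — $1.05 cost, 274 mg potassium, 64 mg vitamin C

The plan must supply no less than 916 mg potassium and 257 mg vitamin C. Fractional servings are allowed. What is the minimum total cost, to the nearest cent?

orange only: max(916/293, 257/80) = 3.212 servings → $1.93.
avocado only: max(916/365, 257/12) = 21.42 servings → $39.62.
carrots only: max(916/241, 257/5) = 51.4 servings → $20.56.
kale only: max(916/274, 257/64) = 4.016 servings → $4.22.
orange + avocado: the both-tight solution has a negative serving — not a feasible corner.
orange + carrots: the both-tight solution has a negative serving — not a feasible corner.
orange + kale: intersection lies outside the first quadrant.
avocado + carrots: intersection lies outside the first quadrant.
avocado + kale: the both-tight solution has a negative serving — not a feasible corner.
carrots + kale: the both-tight solution has a negative serving — not a feasible corner.
Cheapest feasible corner: $1.93.

$1.93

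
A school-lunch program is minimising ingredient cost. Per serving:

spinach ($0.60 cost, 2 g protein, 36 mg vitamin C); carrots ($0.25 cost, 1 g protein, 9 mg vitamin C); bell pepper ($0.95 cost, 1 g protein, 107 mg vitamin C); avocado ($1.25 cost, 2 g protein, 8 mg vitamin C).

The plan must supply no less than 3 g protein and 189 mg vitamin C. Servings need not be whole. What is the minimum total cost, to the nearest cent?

$1.89

Compare the cost at each extreme point of the feasible region.
spinach only: max(3/2, 189/36) = 5.25 servings → $3.15.
carrots only: max(3/1, 189/9) = 21 servings → $5.25.
bell pepper only: max(3/1, 189/107) = 3 servings → $2.85.
avocado only: max(3/2, 189/8) = 23.62 servings → $29.53.
spinach + carrots: intersection lies outside the first quadrant.
spinach + bell pepper with both tight: 0.7416 servings and 1.517 servings → $1.89.
spinach + avocado: the both-tight solution has a negative serving — not a feasible corner.
carrots + bell pepper with both tight: 1.347 servings and 1.653 servings → $1.91.
carrots + avocado: the both-tight solution has a negative serving — not a feasible corner.
bell pepper + avocado with both tight: 1.718 servings and 0.6408 servings → $2.43.
So the least-cost plan costs $1.89.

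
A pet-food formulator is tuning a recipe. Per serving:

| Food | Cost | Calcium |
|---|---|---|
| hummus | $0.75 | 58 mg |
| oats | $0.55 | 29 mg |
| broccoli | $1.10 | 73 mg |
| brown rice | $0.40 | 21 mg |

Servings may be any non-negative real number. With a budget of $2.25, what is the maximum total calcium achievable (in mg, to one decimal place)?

174.0 mg

Calcium per dollar: hummus 77.33, broccoli 66.36, oats 52.73, brown rice 52.5.
With no serving limits, spend the whole cost allowance on hummus: $2.25 / $0.75 × 58 mg = 174.0 mg.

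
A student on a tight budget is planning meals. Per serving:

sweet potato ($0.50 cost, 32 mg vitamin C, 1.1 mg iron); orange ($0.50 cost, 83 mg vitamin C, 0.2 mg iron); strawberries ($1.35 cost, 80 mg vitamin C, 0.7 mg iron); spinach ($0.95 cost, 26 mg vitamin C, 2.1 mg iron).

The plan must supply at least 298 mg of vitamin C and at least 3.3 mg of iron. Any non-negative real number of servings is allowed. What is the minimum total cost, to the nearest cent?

For a min-cost LP with two ≥-constraints, a basic feasible solution has at most two positive variables.
sweet potato only: max(298/32, 3.3/1.1) = 9.312 servings → $4.66.
orange only: max(298/83, 3.3/0.2) = 16.5 servings → $8.25.
strawberries only: max(298/80, 3.3/0.7) = 4.714 servings → $6.36.
spinach only: max(298/26, 3.3/2.1) = 11.46 servings → $10.89.
sweet potato + orange with both tight: 2.524 servings and 2.617 servings → $2.57.
sweet potato + strawberries with both tight: 0.8445 servings and 3.387 servings → $4.99.
sweet potato + spinach with both targets exact would need a negative amount; discard.
orange + strawberries: intersection lies outside the first quadrant.
orange + spinach with both tight: 3.193 servings and 1.267 servings → $2.80.
strawberries + spinach with both tight: 3.605 servings and 0.3698 servings → $5.22.
So the least-cost plan costs $2.57.

$2.57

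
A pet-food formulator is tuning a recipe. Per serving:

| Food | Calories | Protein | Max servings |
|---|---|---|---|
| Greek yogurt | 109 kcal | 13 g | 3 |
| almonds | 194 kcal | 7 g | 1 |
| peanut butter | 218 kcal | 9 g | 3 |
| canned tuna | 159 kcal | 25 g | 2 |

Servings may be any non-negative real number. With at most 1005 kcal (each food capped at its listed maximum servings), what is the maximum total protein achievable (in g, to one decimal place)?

Protein per kcal: canned tuna 0.1572, Greek yogurt 0.1193, peanut butter 0.04128, almonds 0.03608.
Take 2 servings of canned tuna: uses 318 kcal, +50.0 g protein (running total 50.0 g).
Take 3 servings of Greek yogurt: uses 327 kcal, +39.0 g protein (running total 89.0 g).
Take 1.651 servings of peanut butter: uses 360 kcal, +14.9 g protein (running total 103.9 g).
Filling greedily by protein-per-kcal is optimal for one linear limit, giving 103.9 g.

103.9 g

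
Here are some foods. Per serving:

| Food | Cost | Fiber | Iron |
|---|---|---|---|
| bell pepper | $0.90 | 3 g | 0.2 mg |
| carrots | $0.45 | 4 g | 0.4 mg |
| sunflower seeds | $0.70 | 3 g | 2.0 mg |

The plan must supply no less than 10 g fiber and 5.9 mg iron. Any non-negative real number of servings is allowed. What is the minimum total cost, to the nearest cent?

At the optimum either one food covers both requirements or two foods hit both targets exactly; no other combination can be cheaper.
bell pepper only: max(10/3, 5.9/0.2) = 29.5 servings → $26.55.
carrots only: max(10/4, 5.9/0.4) = 14.75 servings → $6.64.
sunflower seeds only: max(10/3, 5.9/2.0) = 3.333 servings → $2.33.
bell pepper + carrots with both targets exact would need a negative amount; discard.
bell pepper + sunflower seeds with both tight: 0.4259 servings and 2.907 servings → $2.42.
carrots + sunflower seeds with both tight: 0.3382 servings and 2.882 servings → $2.17.
So the least-cost plan costs $2.17.

$2.17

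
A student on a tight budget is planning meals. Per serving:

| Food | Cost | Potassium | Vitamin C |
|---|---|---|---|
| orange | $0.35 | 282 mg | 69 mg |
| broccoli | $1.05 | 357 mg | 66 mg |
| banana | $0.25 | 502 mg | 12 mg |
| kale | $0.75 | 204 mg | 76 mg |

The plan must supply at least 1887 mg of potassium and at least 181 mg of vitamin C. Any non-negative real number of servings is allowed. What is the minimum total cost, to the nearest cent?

$1.40

This is a tiny linear program; its minimum lies at a vertex of the feasible set. List the vertices and price them.
orange only: max(1887/282, 181/69) = 6.691 servings → $2.34.
broccoli only: max(1887/357, 181/66) = 5.286 servings → $5.55.
banana only: max(1887/502, 181/12) = 15.08 servings → $3.77.
kale only: max(1887/204, 181/76) = 9.25 servings → $6.94.
orange + broccoli: the both-tight solution has a negative serving — not a feasible corner.
orange + banana with both tight: 2.183 servings and 2.533 servings → $1.40.
orange + kale: intersection lies outside the first quadrant.
broccoli + banana with both tight: 2.365 servings and 2.077 servings → $3.00.
broccoli + kale: the both-tight solution has a negative serving — not a feasible corner.
banana + kale with both tight: 2.983 servings and 1.911 servings → $2.18.
So the least-cost plan costs $1.40.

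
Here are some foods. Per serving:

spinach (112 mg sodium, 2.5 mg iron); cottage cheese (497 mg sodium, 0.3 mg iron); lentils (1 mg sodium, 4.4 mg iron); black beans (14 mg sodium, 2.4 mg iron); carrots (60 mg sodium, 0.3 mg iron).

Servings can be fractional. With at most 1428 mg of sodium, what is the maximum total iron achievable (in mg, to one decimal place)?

6283.2 mg

Iron per mg sodium: lentils 4.4, black beans 0.1714, spinach 0.02232, carrots 0.005, cottage cheese 0.0006036.
With no serving limits, spend the whole sodium allowance on lentils: 1428 mg / 1 mg × 4.4 mg = 6283.2 mg.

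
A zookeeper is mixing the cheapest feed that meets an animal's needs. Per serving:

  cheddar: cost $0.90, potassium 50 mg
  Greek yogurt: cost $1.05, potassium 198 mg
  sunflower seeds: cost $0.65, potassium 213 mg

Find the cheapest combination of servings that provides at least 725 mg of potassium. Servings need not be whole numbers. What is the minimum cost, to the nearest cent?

$2.21

Cost per mg of potassium: sunflower seeds $0.0031, Greek yogurt $0.0053, cheddar $0.0180.
With no serving limits, use only sunflower seeds: 725 mg / 213 mg = 3.404 servings × $0.65 = $2.21.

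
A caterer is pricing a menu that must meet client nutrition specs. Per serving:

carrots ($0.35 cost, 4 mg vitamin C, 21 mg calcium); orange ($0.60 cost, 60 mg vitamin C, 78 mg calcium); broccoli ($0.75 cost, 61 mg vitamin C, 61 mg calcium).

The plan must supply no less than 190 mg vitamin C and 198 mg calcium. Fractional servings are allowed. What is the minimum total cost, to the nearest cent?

$1.90

With two linear requirements the optimum uses one or two foods; enumerate the corners.
carrots only: max(190/4, 198/21) = 47.5 servings → $16.62.
orange only: max(190/60, 198/78) = 3.167 servings → $1.90.
broccoli only: max(190/61, 198/61) = 3.246 servings → $2.43.
carrots + orange: intersection lies outside the first quadrant.
carrots + broccoli with both tight: 0.4706 servings and 3.084 servings → $2.48.
orange + broccoli with both tight: 0.4444 servings and 2.678 servings → $2.27.
The minimum over all feasible corners is $1.90.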